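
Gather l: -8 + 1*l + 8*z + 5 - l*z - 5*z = l*(1 - z) + 3*z - 3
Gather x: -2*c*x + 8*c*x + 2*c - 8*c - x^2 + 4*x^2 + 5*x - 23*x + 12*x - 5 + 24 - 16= -6*c + 3*x^2 + x*(6*c - 6) + 3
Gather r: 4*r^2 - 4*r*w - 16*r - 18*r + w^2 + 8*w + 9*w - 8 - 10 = 4*r^2 + r*(-4*w - 34) + w^2 + 17*w - 18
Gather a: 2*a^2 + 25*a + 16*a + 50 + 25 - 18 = 2*a^2 + 41*a + 57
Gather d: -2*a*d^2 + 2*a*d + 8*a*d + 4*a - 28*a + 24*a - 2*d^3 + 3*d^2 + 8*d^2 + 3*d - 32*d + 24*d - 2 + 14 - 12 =-2*d^3 + d^2*(11 - 2*a) + d*(10*a - 5)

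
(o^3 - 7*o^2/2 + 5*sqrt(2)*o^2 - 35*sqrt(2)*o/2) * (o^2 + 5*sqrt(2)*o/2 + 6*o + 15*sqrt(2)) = o^5 + 5*o^4/2 + 15*sqrt(2)*o^4/2 + 4*o^3 + 75*sqrt(2)*o^3/4 - 315*sqrt(2)*o^2/2 + 125*o^2/2 - 525*o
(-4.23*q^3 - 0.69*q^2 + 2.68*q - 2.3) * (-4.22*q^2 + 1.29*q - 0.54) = 17.8506*q^5 - 2.5449*q^4 - 9.9155*q^3 + 13.5358*q^2 - 4.4142*q + 1.242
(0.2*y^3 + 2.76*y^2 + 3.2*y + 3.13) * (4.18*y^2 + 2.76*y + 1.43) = 0.836*y^5 + 12.0888*y^4 + 21.2796*y^3 + 25.8622*y^2 + 13.2148*y + 4.4759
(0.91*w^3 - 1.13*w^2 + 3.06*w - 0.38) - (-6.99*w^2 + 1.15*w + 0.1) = 0.91*w^3 + 5.86*w^2 + 1.91*w - 0.48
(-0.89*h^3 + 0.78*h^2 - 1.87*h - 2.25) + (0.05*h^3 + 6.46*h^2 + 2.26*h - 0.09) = -0.84*h^3 + 7.24*h^2 + 0.39*h - 2.34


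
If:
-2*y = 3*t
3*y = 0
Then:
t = 0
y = 0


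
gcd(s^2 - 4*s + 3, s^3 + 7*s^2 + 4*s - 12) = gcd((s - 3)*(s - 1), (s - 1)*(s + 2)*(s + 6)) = s - 1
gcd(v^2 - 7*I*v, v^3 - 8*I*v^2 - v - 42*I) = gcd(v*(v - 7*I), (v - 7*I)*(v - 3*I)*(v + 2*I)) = v - 7*I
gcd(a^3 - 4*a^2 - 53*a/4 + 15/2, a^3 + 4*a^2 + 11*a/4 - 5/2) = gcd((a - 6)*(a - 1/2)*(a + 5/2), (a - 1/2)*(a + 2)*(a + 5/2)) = a^2 + 2*a - 5/4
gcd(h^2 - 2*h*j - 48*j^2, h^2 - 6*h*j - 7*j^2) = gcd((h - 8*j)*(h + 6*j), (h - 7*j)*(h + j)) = 1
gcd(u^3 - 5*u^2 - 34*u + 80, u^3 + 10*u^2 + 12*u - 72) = u - 2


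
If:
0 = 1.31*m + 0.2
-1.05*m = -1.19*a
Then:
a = -0.13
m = -0.15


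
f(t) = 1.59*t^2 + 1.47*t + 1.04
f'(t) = 3.18*t + 1.47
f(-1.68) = 3.06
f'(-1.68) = -3.87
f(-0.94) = 1.06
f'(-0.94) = -1.52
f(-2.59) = 7.90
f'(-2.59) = -6.77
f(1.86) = 9.27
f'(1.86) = 7.38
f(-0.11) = 0.90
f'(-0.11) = 1.12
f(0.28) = 1.58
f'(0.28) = 2.36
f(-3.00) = 10.94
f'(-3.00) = -8.07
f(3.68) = 27.98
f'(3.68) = 13.17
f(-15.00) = 336.74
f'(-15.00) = -46.23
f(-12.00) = 212.36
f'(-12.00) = -36.69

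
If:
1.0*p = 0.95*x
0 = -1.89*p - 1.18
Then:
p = -0.62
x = -0.66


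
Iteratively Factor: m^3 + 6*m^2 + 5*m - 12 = (m + 4)*(m^2 + 2*m - 3) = (m - 1)*(m + 4)*(m + 3)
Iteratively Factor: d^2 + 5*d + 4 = (d + 4)*(d + 1)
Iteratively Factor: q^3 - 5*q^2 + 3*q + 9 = (q + 1)*(q^2 - 6*q + 9) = (q - 3)*(q + 1)*(q - 3)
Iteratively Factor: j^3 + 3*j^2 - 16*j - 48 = (j + 3)*(j^2 - 16) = (j - 4)*(j + 3)*(j + 4)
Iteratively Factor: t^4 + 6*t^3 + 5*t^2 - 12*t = (t)*(t^3 + 6*t^2 + 5*t - 12) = t*(t + 4)*(t^2 + 2*t - 3) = t*(t + 3)*(t + 4)*(t - 1)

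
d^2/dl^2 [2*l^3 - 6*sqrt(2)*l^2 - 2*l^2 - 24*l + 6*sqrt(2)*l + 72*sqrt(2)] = 12*l - 12*sqrt(2) - 4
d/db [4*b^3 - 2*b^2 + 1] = 4*b*(3*b - 1)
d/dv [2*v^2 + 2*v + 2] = 4*v + 2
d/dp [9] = 0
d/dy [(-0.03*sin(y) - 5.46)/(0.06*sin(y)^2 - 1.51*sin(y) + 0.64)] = (0.0018*sin(y)^2 + 0.6552*sin(y) - 8.2638)*cos(y)/(0.0036*sin(y)^4 - 0.1812*sin(y)^3 + 2.3569*sin(y)^2 - 1.9328*sin(y) + 0.4096)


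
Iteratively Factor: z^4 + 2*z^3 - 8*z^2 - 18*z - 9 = (z + 3)*(z^3 - z^2 - 5*z - 3) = (z - 3)*(z + 3)*(z^2 + 2*z + 1) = (z - 3)*(z + 1)*(z + 3)*(z + 1)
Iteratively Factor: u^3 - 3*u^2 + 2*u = (u - 1)*(u^2 - 2*u) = (u - 2)*(u - 1)*(u)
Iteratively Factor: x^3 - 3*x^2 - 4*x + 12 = (x - 3)*(x^2 - 4) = (x - 3)*(x + 2)*(x - 2)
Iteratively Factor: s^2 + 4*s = (s)*(s + 4)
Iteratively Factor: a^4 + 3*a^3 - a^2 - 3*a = (a - 1)*(a^3 + 4*a^2 + 3*a) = a*(a - 1)*(a^2 + 4*a + 3) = a*(a - 1)*(a + 1)*(a + 3)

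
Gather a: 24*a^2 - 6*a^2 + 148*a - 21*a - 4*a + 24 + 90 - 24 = 18*a^2 + 123*a + 90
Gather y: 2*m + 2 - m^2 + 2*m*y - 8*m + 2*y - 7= -m^2 - 6*m + y*(2*m + 2) - 5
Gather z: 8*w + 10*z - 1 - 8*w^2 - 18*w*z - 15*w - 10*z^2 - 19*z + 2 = -8*w^2 - 7*w - 10*z^2 + z*(-18*w - 9) + 1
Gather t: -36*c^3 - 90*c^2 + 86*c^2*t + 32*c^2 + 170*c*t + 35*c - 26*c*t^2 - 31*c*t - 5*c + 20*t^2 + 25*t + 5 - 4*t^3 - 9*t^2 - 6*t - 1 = -36*c^3 - 58*c^2 + 30*c - 4*t^3 + t^2*(11 - 26*c) + t*(86*c^2 + 139*c + 19) + 4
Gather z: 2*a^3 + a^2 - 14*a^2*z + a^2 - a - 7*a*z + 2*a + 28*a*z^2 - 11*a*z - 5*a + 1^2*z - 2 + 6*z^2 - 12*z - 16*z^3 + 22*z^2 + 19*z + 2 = 2*a^3 + 2*a^2 - 4*a - 16*z^3 + z^2*(28*a + 28) + z*(-14*a^2 - 18*a + 8)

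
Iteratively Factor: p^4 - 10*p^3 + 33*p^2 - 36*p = (p)*(p^3 - 10*p^2 + 33*p - 36) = p*(p - 4)*(p^2 - 6*p + 9) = p*(p - 4)*(p - 3)*(p - 3)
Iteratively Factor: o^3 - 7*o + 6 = (o - 2)*(o^2 + 2*o - 3) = (o - 2)*(o - 1)*(o + 3)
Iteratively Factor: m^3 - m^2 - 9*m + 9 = (m - 1)*(m^2 - 9) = (m - 3)*(m - 1)*(m + 3)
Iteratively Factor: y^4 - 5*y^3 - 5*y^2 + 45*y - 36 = (y - 1)*(y^3 - 4*y^2 - 9*y + 36) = (y - 4)*(y - 1)*(y^2 - 9) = (y - 4)*(y - 1)*(y + 3)*(y - 3)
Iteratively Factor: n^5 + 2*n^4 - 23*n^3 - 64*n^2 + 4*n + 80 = (n + 2)*(n^4 - 23*n^2 - 18*n + 40) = (n + 2)*(n + 4)*(n^3 - 4*n^2 - 7*n + 10) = (n - 1)*(n + 2)*(n + 4)*(n^2 - 3*n - 10) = (n - 5)*(n - 1)*(n + 2)*(n + 4)*(n + 2)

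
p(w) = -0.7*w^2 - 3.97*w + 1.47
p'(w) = -1.4*w - 3.97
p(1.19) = -4.25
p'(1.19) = -5.64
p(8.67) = -85.57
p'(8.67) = -16.11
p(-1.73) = 6.24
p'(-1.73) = -1.55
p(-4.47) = 5.23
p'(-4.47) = 2.29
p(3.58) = -21.71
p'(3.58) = -8.98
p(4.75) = -33.18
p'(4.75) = -10.62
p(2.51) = -12.90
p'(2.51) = -7.48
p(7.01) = -60.76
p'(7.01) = -13.78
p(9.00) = -90.96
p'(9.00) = -16.57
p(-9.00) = -19.50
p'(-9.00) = 8.63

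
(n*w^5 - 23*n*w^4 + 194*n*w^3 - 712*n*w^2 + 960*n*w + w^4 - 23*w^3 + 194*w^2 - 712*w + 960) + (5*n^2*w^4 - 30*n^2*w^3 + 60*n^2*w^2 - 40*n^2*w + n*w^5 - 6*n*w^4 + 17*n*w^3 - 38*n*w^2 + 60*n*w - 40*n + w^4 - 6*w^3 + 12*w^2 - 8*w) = 5*n^2*w^4 - 30*n^2*w^3 + 60*n^2*w^2 - 40*n^2*w + 2*n*w^5 - 29*n*w^4 + 211*n*w^3 - 750*n*w^2 + 1020*n*w - 40*n + 2*w^4 - 29*w^3 + 206*w^2 - 720*w + 960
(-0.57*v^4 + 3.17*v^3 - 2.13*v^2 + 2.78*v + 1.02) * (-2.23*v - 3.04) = 1.2711*v^5 - 5.3363*v^4 - 4.8869*v^3 + 0.2758*v^2 - 10.7258*v - 3.1008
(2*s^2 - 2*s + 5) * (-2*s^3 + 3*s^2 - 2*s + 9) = -4*s^5 + 10*s^4 - 20*s^3 + 37*s^2 - 28*s + 45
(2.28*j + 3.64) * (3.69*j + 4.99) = 8.4132*j^2 + 24.8088*j + 18.1636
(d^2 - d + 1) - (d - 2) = d^2 - 2*d + 3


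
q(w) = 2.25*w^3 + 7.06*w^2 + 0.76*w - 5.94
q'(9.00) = 674.59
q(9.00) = 2213.01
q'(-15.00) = 1307.71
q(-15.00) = -6022.59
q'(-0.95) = -6.56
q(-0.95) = -2.22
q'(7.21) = 453.46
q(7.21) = 1209.86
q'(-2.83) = 14.86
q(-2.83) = -2.54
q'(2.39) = 73.06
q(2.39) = 66.92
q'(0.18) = 3.52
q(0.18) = -5.56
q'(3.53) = 134.71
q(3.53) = 183.69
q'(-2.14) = 1.46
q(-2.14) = 2.71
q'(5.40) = 273.84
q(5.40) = 558.33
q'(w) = 6.75*w^2 + 14.12*w + 0.76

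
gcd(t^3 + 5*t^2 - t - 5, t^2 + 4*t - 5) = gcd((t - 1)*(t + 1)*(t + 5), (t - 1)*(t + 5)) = t^2 + 4*t - 5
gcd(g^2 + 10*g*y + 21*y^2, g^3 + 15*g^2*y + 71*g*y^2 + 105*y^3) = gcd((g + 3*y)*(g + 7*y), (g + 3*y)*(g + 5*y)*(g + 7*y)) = g^2 + 10*g*y + 21*y^2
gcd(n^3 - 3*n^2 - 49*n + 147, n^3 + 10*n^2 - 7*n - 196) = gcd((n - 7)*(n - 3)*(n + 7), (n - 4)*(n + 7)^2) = n + 7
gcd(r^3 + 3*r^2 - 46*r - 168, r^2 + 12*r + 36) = r + 6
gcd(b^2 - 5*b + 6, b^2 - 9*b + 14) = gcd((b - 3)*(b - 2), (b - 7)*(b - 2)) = b - 2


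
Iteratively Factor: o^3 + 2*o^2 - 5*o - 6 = (o - 2)*(o^2 + 4*o + 3) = (o - 2)*(o + 3)*(o + 1)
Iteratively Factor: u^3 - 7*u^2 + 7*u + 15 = (u + 1)*(u^2 - 8*u + 15) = (u - 5)*(u + 1)*(u - 3)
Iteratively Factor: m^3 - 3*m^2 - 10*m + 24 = (m - 4)*(m^2 + m - 6) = (m - 4)*(m + 3)*(m - 2)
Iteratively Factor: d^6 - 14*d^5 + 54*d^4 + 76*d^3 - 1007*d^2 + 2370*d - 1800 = (d - 5)*(d^5 - 9*d^4 + 9*d^3 + 121*d^2 - 402*d + 360) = (d - 5)*(d - 3)*(d^4 - 6*d^3 - 9*d^2 + 94*d - 120) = (d - 5)*(d - 3)^2*(d^3 - 3*d^2 - 18*d + 40) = (d - 5)*(d - 3)^2*(d - 2)*(d^2 - d - 20) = (d - 5)*(d - 3)^2*(d - 2)*(d + 4)*(d - 5)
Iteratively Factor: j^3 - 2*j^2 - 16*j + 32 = (j + 4)*(j^2 - 6*j + 8) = (j - 2)*(j + 4)*(j - 4)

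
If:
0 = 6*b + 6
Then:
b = -1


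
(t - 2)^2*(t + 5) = t^3 + t^2 - 16*t + 20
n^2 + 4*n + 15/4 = (n + 3/2)*(n + 5/2)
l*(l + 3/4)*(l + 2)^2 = l^4 + 19*l^3/4 + 7*l^2 + 3*l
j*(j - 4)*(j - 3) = j^3 - 7*j^2 + 12*j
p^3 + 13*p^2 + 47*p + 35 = (p + 1)*(p + 5)*(p + 7)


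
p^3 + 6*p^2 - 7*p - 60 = (p - 3)*(p + 4)*(p + 5)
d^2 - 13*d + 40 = (d - 8)*(d - 5)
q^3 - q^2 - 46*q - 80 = (q - 8)*(q + 2)*(q + 5)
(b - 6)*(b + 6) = b^2 - 36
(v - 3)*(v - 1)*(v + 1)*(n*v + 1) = n*v^4 - 3*n*v^3 - n*v^2 + 3*n*v + v^3 - 3*v^2 - v + 3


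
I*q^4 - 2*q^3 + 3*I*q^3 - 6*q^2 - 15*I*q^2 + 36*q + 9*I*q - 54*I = (q - 3)*(q + 6)*(q + 3*I)*(I*q + 1)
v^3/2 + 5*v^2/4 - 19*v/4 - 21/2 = (v/2 + 1)*(v - 3)*(v + 7/2)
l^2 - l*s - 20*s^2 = (l - 5*s)*(l + 4*s)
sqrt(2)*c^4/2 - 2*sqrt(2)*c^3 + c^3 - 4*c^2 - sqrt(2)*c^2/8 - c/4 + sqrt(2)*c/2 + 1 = (c - 4)*(c - 1/2)*(c + 1/2)*(sqrt(2)*c/2 + 1)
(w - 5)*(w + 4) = w^2 - w - 20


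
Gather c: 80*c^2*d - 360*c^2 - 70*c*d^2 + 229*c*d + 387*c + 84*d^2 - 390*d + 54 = c^2*(80*d - 360) + c*(-70*d^2 + 229*d + 387) + 84*d^2 - 390*d + 54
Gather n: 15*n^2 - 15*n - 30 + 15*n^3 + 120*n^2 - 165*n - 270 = 15*n^3 + 135*n^2 - 180*n - 300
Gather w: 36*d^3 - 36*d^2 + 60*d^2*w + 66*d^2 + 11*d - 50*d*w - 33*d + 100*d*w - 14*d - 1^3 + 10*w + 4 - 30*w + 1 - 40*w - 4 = 36*d^3 + 30*d^2 - 36*d + w*(60*d^2 + 50*d - 60)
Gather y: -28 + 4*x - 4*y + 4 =4*x - 4*y - 24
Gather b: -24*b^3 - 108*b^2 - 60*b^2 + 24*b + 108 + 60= -24*b^3 - 168*b^2 + 24*b + 168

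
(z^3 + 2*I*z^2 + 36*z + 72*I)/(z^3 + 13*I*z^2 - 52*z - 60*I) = (z - 6*I)/(z + 5*I)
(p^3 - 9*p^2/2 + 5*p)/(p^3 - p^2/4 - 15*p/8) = 4*(-2*p^2 + 9*p - 10)/(-8*p^2 + 2*p + 15)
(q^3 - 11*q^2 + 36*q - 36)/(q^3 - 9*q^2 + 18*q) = (q - 2)/q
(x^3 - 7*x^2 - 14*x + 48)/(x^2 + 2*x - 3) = (x^2 - 10*x + 16)/(x - 1)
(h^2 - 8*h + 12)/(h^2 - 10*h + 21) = (h^2 - 8*h + 12)/(h^2 - 10*h + 21)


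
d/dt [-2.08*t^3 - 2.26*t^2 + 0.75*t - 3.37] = -6.24*t^2 - 4.52*t + 0.75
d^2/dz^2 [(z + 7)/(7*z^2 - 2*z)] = 14*(7*z^3 + 147*z^2 - 42*z + 4)/(z^3*(343*z^3 - 294*z^2 + 84*z - 8))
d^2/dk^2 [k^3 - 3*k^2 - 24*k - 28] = 6*k - 6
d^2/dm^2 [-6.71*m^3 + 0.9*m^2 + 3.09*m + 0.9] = 1.8 - 40.26*m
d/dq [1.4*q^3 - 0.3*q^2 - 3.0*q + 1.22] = 4.2*q^2 - 0.6*q - 3.0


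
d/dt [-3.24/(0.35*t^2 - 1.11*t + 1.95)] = (2.268*t - 3.5964)/(0.35*t^2 - 1.11*t + 1.95)^2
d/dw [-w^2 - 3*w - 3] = -2*w - 3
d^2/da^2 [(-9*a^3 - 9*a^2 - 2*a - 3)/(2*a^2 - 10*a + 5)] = 2*(-998*a^3 + 1584*a^2 - 435*a - 595)/(8*a^6 - 120*a^5 + 660*a^4 - 1600*a^3 + 1650*a^2 - 750*a + 125)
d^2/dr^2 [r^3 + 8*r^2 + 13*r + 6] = 6*r + 16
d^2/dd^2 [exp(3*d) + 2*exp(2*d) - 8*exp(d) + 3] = (9*exp(2*d) + 8*exp(d) - 8)*exp(d)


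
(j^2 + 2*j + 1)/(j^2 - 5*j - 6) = (j + 1)/(j - 6)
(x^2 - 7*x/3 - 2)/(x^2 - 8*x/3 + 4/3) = (3*x^2 - 7*x - 6)/(3*x^2 - 8*x + 4)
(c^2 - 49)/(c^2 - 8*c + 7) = (c + 7)/(c - 1)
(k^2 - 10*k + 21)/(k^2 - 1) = (k^2 - 10*k + 21)/(k^2 - 1)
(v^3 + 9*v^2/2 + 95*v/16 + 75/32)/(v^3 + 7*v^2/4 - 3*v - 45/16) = (4*v + 5)/(2*(2*v - 3))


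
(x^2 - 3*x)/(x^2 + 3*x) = (x - 3)/(x + 3)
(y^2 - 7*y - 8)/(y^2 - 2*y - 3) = (y - 8)/(y - 3)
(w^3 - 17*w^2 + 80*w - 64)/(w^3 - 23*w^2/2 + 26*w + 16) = 2*(w^2 - 9*w + 8)/(2*w^2 - 7*w - 4)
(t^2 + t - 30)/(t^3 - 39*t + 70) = (t + 6)/(t^2 + 5*t - 14)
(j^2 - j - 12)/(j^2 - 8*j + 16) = (j + 3)/(j - 4)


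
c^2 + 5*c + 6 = (c + 2)*(c + 3)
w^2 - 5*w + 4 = (w - 4)*(w - 1)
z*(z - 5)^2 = z^3 - 10*z^2 + 25*z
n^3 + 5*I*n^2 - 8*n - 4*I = (n + I)*(n + 2*I)^2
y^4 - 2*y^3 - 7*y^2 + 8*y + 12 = (y - 3)*(y - 2)*(y + 1)*(y + 2)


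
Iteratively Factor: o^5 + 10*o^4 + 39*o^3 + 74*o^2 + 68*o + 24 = (o + 1)*(o^4 + 9*o^3 + 30*o^2 + 44*o + 24) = (o + 1)*(o + 2)*(o^3 + 7*o^2 + 16*o + 12) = (o + 1)*(o + 2)*(o + 3)*(o^2 + 4*o + 4) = (o + 1)*(o + 2)^2*(o + 3)*(o + 2)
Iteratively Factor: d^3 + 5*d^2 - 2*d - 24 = (d + 3)*(d^2 + 2*d - 8) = (d + 3)*(d + 4)*(d - 2)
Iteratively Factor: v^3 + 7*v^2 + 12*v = (v + 3)*(v^2 + 4*v) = v*(v + 3)*(v + 4)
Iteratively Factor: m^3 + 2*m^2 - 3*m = (m)*(m^2 + 2*m - 3) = m*(m + 3)*(m - 1)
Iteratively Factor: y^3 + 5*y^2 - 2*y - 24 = (y + 4)*(y^2 + y - 6) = (y - 2)*(y + 4)*(y + 3)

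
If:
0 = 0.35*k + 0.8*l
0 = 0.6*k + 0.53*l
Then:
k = 0.00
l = 0.00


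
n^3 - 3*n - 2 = (n - 2)*(n + 1)^2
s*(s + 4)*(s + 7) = s^3 + 11*s^2 + 28*s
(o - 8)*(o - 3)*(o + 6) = o^3 - 5*o^2 - 42*o + 144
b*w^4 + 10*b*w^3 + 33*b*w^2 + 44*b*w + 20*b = (w + 2)^2*(w + 5)*(b*w + b)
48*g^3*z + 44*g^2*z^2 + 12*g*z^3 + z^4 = z*(2*g + z)*(4*g + z)*(6*g + z)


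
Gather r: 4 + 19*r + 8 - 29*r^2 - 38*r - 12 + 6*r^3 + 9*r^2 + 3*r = 6*r^3 - 20*r^2 - 16*r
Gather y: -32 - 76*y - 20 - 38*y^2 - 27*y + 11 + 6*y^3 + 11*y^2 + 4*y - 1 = 6*y^3 - 27*y^2 - 99*y - 42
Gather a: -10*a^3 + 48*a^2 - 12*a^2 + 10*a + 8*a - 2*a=-10*a^3 + 36*a^2 + 16*a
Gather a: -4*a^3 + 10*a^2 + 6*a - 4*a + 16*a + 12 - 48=-4*a^3 + 10*a^2 + 18*a - 36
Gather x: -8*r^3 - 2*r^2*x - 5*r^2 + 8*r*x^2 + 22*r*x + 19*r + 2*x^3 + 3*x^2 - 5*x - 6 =-8*r^3 - 5*r^2 + 19*r + 2*x^3 + x^2*(8*r + 3) + x*(-2*r^2 + 22*r - 5) - 6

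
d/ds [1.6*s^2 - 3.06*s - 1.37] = 3.2*s - 3.06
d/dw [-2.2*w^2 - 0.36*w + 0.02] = -4.4*w - 0.36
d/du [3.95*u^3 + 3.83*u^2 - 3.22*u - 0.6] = 11.85*u^2 + 7.66*u - 3.22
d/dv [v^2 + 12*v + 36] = 2*v + 12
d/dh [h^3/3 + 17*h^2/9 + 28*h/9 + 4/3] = h^2 + 34*h/9 + 28/9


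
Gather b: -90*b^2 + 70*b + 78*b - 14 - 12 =-90*b^2 + 148*b - 26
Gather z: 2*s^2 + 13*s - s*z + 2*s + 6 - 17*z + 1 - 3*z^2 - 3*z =2*s^2 + 15*s - 3*z^2 + z*(-s - 20) + 7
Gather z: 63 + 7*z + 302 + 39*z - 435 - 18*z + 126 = 28*z + 56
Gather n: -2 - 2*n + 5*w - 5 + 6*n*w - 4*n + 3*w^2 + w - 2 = n*(6*w - 6) + 3*w^2 + 6*w - 9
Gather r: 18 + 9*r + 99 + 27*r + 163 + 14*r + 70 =50*r + 350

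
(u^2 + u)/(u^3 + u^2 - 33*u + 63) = u*(u + 1)/(u^3 + u^2 - 33*u + 63)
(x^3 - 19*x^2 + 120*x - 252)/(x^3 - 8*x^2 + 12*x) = (x^2 - 13*x + 42)/(x*(x - 2))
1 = 1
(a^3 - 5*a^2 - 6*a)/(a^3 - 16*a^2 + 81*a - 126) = a*(a + 1)/(a^2 - 10*a + 21)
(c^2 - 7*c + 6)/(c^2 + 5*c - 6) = (c - 6)/(c + 6)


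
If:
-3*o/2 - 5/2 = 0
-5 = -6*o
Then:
No Solution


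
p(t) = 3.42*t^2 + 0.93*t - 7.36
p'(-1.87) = -11.86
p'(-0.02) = 0.79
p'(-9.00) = -60.63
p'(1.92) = 14.06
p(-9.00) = 261.29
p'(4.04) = 28.56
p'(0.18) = 2.16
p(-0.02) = -7.38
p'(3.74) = 26.51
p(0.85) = -4.10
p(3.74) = 43.96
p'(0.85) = 6.74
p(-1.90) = 3.22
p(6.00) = 121.34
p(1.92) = 7.03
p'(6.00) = 41.97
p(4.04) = 52.22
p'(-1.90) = -12.07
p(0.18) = -7.08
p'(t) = 6.84*t + 0.93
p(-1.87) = 2.86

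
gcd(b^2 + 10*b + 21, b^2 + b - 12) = 1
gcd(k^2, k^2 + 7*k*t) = k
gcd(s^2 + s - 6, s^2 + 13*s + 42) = 1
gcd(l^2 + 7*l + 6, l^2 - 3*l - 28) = 1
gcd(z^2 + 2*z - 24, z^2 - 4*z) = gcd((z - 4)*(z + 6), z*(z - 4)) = z - 4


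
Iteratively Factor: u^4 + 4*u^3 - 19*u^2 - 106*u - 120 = (u + 3)*(u^3 + u^2 - 22*u - 40) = (u + 2)*(u + 3)*(u^2 - u - 20) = (u - 5)*(u + 2)*(u + 3)*(u + 4)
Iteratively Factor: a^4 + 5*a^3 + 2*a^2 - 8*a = (a + 4)*(a^3 + a^2 - 2*a) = (a + 2)*(a + 4)*(a^2 - a) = (a - 1)*(a + 2)*(a + 4)*(a)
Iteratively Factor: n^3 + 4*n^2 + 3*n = (n + 3)*(n^2 + n) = (n + 1)*(n + 3)*(n)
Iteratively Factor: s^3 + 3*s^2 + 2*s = (s + 2)*(s^2 + s) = s*(s + 2)*(s + 1)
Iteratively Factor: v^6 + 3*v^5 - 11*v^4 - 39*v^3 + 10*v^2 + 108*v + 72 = (v + 1)*(v^5 + 2*v^4 - 13*v^3 - 26*v^2 + 36*v + 72) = (v - 2)*(v + 1)*(v^4 + 4*v^3 - 5*v^2 - 36*v - 36) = (v - 3)*(v - 2)*(v + 1)*(v^3 + 7*v^2 + 16*v + 12) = (v - 3)*(v - 2)*(v + 1)*(v + 2)*(v^2 + 5*v + 6) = (v - 3)*(v - 2)*(v + 1)*(v + 2)*(v + 3)*(v + 2)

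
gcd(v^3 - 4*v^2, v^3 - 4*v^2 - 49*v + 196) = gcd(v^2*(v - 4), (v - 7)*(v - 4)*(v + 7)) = v - 4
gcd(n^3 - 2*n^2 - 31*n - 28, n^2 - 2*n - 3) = n + 1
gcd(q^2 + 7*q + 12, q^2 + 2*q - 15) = 1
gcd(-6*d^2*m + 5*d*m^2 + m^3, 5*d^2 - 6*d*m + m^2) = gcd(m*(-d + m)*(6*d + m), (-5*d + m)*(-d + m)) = d - m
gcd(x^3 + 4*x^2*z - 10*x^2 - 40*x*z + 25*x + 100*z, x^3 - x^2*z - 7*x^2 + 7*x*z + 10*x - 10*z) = x - 5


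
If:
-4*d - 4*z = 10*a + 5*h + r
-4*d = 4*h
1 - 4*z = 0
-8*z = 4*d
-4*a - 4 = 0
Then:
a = -1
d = -1/2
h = 1/2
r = 17/2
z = 1/4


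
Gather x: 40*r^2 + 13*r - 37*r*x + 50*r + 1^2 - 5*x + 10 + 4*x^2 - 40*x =40*r^2 + 63*r + 4*x^2 + x*(-37*r - 45) + 11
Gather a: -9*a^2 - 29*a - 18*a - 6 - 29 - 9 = -9*a^2 - 47*a - 44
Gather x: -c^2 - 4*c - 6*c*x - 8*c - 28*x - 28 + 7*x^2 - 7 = -c^2 - 12*c + 7*x^2 + x*(-6*c - 28) - 35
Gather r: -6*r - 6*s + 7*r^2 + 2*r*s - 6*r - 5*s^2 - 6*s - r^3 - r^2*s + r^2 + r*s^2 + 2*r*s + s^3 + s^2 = -r^3 + r^2*(8 - s) + r*(s^2 + 4*s - 12) + s^3 - 4*s^2 - 12*s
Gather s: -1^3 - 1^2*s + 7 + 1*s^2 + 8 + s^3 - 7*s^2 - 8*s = s^3 - 6*s^2 - 9*s + 14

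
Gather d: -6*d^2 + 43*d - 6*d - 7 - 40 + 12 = -6*d^2 + 37*d - 35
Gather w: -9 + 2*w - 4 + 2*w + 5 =4*w - 8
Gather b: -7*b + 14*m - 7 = -7*b + 14*m - 7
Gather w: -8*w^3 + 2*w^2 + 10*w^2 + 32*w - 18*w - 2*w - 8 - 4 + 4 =-8*w^3 + 12*w^2 + 12*w - 8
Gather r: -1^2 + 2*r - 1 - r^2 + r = -r^2 + 3*r - 2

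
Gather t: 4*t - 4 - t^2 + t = -t^2 + 5*t - 4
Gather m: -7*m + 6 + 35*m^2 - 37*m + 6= 35*m^2 - 44*m + 12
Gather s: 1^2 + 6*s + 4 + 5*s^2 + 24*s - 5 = 5*s^2 + 30*s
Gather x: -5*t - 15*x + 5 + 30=-5*t - 15*x + 35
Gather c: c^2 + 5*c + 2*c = c^2 + 7*c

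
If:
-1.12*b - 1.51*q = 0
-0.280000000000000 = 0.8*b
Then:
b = -0.35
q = 0.26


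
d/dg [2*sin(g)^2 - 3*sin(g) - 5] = (4*sin(g) - 3)*cos(g)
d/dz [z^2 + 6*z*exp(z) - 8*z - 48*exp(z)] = 6*z*exp(z) + 2*z - 42*exp(z) - 8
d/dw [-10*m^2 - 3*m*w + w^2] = -3*m + 2*w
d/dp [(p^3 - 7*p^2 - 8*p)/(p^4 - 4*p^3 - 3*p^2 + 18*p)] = (-p^3 + 11*p^2 + 26*p + 50)/(p^5 - 5*p^4 - 5*p^3 + 45*p^2 - 108)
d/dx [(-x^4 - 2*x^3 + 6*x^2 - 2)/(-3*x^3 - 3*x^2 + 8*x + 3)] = (3*x^6 + 6*x^5 - 44*x^3 + 12*x^2 + 24*x + 16)/(9*x^6 + 18*x^5 - 39*x^4 - 66*x^3 + 46*x^2 + 48*x + 9)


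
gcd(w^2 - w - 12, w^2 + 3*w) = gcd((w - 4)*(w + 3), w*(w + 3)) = w + 3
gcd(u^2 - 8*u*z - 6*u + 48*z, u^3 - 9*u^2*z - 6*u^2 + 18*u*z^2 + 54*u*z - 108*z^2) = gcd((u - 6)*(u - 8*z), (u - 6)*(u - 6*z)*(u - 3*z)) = u - 6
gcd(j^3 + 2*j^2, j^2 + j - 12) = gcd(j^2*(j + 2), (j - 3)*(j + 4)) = 1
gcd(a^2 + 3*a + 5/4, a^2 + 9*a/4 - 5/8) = a + 5/2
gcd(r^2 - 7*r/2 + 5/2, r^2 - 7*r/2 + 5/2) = r^2 - 7*r/2 + 5/2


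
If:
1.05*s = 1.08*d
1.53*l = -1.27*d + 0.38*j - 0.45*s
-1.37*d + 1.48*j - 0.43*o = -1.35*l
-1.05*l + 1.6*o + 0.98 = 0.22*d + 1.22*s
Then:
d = 0.972222222222222*s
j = 1.65773778732774*s - 0.150913214754685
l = -0.689399910482145*s - 0.037481713468484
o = 0.443761864301648*s - 0.637097374463693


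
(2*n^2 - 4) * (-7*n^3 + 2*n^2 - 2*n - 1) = -14*n^5 + 4*n^4 + 24*n^3 - 10*n^2 + 8*n + 4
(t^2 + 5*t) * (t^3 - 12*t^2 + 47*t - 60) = t^5 - 7*t^4 - 13*t^3 + 175*t^2 - 300*t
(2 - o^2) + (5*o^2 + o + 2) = 4*o^2 + o + 4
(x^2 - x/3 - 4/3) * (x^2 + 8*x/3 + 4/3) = x^4 + 7*x^3/3 - 8*x^2/9 - 4*x - 16/9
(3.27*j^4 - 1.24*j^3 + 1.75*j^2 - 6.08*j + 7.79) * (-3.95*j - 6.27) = -12.9165*j^5 - 15.6049*j^4 + 0.862299999999999*j^3 + 13.0435*j^2 + 7.3511*j - 48.8433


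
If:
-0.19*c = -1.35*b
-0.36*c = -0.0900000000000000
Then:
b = 0.04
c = 0.25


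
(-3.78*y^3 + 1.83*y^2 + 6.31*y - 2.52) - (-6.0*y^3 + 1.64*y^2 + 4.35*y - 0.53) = 2.22*y^3 + 0.19*y^2 + 1.96*y - 1.99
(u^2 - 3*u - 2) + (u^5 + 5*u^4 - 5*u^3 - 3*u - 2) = u^5 + 5*u^4 - 5*u^3 + u^2 - 6*u - 4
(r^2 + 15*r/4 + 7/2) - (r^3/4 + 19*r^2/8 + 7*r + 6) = -r^3/4 - 11*r^2/8 - 13*r/4 - 5/2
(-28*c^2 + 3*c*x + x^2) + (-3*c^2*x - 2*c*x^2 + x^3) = -3*c^2*x - 28*c^2 - 2*c*x^2 + 3*c*x + x^3 + x^2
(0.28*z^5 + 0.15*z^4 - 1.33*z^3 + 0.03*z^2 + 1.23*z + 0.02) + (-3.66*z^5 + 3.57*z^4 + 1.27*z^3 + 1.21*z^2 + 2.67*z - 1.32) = -3.38*z^5 + 3.72*z^4 - 0.0600000000000001*z^3 + 1.24*z^2 + 3.9*z - 1.3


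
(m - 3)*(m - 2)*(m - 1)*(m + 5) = m^4 - m^3 - 19*m^2 + 49*m - 30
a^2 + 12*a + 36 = (a + 6)^2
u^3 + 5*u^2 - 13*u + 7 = (u - 1)^2*(u + 7)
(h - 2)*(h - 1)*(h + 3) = h^3 - 7*h + 6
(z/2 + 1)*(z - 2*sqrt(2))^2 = z^3/2 - 2*sqrt(2)*z^2 + z^2 - 4*sqrt(2)*z + 4*z + 8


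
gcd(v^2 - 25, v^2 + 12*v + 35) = v + 5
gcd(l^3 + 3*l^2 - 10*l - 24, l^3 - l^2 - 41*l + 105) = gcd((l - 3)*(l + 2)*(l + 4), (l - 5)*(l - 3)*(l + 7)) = l - 3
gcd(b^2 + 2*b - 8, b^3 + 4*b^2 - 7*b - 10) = b - 2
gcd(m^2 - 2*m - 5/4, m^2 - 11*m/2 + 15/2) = m - 5/2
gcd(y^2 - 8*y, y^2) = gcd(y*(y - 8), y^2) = y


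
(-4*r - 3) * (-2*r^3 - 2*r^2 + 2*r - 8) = 8*r^4 + 14*r^3 - 2*r^2 + 26*r + 24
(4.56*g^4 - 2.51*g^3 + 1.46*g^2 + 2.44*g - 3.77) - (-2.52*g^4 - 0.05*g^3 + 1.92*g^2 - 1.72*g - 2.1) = 7.08*g^4 - 2.46*g^3 - 0.46*g^2 + 4.16*g - 1.67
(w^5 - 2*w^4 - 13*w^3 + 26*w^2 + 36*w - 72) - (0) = w^5 - 2*w^4 - 13*w^3 + 26*w^2 + 36*w - 72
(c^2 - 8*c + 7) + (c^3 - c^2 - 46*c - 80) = c^3 - 54*c - 73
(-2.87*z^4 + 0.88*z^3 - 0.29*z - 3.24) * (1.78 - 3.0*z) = 8.61*z^5 - 7.7486*z^4 + 1.5664*z^3 + 0.87*z^2 + 9.2038*z - 5.7672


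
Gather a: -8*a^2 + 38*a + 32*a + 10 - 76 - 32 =-8*a^2 + 70*a - 98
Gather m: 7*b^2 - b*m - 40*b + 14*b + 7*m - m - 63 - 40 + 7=7*b^2 - 26*b + m*(6 - b) - 96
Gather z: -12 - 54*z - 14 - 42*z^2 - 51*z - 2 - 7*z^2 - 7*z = -49*z^2 - 112*z - 28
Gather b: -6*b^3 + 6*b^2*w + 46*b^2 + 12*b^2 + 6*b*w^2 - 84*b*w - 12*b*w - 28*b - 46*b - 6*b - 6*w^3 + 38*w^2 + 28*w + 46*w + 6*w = -6*b^3 + b^2*(6*w + 58) + b*(6*w^2 - 96*w - 80) - 6*w^3 + 38*w^2 + 80*w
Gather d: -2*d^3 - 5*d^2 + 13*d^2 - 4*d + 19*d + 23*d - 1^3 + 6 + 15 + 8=-2*d^3 + 8*d^2 + 38*d + 28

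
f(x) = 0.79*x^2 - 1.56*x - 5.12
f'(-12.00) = -20.52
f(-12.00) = 127.36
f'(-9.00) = -15.78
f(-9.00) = 72.91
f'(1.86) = 1.38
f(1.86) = -5.29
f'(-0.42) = -2.22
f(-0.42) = -4.33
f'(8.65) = 12.11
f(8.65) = 40.50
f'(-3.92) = -7.75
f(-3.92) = 13.13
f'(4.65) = 5.79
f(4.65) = 4.71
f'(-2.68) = -5.79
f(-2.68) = 4.73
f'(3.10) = 3.34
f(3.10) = -2.36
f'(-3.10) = -6.46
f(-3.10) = 7.31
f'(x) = 1.58*x - 1.56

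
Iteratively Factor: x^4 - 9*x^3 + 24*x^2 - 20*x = (x - 5)*(x^3 - 4*x^2 + 4*x) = (x - 5)*(x - 2)*(x^2 - 2*x) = x*(x - 5)*(x - 2)*(x - 2)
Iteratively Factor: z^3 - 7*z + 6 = (z + 3)*(z^2 - 3*z + 2) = (z - 2)*(z + 3)*(z - 1)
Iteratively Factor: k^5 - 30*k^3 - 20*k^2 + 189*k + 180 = (k + 4)*(k^4 - 4*k^3 - 14*k^2 + 36*k + 45) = (k + 3)*(k + 4)*(k^3 - 7*k^2 + 7*k + 15) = (k + 1)*(k + 3)*(k + 4)*(k^2 - 8*k + 15) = (k - 3)*(k + 1)*(k + 3)*(k + 4)*(k - 5)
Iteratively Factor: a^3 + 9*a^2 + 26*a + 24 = (a + 4)*(a^2 + 5*a + 6) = (a + 2)*(a + 4)*(a + 3)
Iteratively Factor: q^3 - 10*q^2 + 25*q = (q)*(q^2 - 10*q + 25) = q*(q - 5)*(q - 5)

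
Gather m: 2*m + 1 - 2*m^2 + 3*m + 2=-2*m^2 + 5*m + 3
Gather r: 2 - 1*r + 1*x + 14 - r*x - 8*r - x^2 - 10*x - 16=r*(-x - 9) - x^2 - 9*x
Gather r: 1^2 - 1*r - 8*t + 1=-r - 8*t + 2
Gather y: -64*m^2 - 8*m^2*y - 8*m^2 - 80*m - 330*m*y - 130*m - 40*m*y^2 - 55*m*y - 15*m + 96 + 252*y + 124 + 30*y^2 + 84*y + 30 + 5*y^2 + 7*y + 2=-72*m^2 - 225*m + y^2*(35 - 40*m) + y*(-8*m^2 - 385*m + 343) + 252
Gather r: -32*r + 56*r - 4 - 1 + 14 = 24*r + 9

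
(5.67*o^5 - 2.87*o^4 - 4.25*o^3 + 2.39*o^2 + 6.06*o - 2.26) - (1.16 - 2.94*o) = 5.67*o^5 - 2.87*o^4 - 4.25*o^3 + 2.39*o^2 + 9.0*o - 3.42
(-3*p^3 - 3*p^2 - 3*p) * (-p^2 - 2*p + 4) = 3*p^5 + 9*p^4 - 3*p^3 - 6*p^2 - 12*p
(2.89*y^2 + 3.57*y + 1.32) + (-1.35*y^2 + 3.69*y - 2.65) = 1.54*y^2 + 7.26*y - 1.33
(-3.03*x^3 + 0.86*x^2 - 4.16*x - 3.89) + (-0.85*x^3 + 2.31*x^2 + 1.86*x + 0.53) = -3.88*x^3 + 3.17*x^2 - 2.3*x - 3.36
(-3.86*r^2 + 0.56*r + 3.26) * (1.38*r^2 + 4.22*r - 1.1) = -5.3268*r^4 - 15.5164*r^3 + 11.108*r^2 + 13.1412*r - 3.586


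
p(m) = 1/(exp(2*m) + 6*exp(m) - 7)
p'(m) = (-2*exp(2*m) - 6*exp(m))/(exp(2*m) + 6*exp(m) - 7)^2 = 2*(-exp(m) - 3)*exp(m)/(exp(2*m) + 6*exp(m) - 7)^2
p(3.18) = 0.00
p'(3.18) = -0.00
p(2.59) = 0.00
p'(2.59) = -0.01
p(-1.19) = -0.20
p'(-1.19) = -0.08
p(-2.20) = -0.16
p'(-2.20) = -0.02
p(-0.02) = -6.33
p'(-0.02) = -312.49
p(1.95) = 0.01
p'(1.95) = -0.02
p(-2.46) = -0.15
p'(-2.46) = -0.01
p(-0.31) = -0.49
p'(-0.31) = -1.29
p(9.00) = 0.00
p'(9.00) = 0.00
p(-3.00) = -0.15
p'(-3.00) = -0.00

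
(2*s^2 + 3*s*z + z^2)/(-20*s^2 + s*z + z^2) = (2*s^2 + 3*s*z + z^2)/(-20*s^2 + s*z + z^2)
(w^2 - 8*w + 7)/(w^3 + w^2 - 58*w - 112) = (w^2 - 8*w + 7)/(w^3 + w^2 - 58*w - 112)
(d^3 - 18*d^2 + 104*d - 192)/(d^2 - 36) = (d^2 - 12*d + 32)/(d + 6)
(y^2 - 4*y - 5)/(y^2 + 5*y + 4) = (y - 5)/(y + 4)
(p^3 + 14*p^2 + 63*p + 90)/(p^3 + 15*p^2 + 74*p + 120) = (p + 3)/(p + 4)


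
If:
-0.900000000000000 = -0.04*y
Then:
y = 22.50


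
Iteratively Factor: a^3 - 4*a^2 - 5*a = (a)*(a^2 - 4*a - 5) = a*(a - 5)*(a + 1)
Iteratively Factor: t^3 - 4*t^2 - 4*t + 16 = (t + 2)*(t^2 - 6*t + 8) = (t - 2)*(t + 2)*(t - 4)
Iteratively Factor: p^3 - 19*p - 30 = (p + 2)*(p^2 - 2*p - 15) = (p - 5)*(p + 2)*(p + 3)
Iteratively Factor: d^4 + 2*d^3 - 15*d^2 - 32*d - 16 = (d - 4)*(d^3 + 6*d^2 + 9*d + 4) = (d - 4)*(d + 1)*(d^2 + 5*d + 4) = (d - 4)*(d + 1)*(d + 4)*(d + 1)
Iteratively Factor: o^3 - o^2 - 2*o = (o + 1)*(o^2 - 2*o) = o*(o + 1)*(o - 2)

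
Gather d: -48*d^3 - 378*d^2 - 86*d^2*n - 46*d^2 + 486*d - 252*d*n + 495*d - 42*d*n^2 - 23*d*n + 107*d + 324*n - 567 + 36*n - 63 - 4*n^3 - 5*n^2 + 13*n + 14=-48*d^3 + d^2*(-86*n - 424) + d*(-42*n^2 - 275*n + 1088) - 4*n^3 - 5*n^2 + 373*n - 616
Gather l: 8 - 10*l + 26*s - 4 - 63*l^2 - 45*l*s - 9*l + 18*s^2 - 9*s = -63*l^2 + l*(-45*s - 19) + 18*s^2 + 17*s + 4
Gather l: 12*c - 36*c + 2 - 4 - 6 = -24*c - 8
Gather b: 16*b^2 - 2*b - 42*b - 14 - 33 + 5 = 16*b^2 - 44*b - 42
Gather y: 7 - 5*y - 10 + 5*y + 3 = 0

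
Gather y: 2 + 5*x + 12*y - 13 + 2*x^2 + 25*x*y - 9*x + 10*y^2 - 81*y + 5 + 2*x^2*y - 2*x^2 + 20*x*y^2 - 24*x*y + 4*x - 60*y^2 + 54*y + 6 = y^2*(20*x - 50) + y*(2*x^2 + x - 15)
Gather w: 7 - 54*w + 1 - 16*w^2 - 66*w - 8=-16*w^2 - 120*w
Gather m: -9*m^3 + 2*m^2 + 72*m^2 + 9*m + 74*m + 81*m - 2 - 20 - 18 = -9*m^3 + 74*m^2 + 164*m - 40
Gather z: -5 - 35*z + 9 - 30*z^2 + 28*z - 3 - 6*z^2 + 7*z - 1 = -36*z^2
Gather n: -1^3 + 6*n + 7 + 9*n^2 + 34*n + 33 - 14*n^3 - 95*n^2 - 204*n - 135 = -14*n^3 - 86*n^2 - 164*n - 96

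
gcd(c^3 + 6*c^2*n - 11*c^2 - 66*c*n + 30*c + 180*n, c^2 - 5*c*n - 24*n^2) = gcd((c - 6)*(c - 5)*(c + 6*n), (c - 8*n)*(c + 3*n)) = 1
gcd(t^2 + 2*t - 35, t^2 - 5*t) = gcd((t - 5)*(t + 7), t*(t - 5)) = t - 5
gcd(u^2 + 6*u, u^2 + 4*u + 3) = 1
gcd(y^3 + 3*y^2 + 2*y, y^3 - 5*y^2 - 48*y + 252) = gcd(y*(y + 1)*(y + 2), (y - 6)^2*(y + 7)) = 1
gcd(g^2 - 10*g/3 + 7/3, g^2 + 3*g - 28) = 1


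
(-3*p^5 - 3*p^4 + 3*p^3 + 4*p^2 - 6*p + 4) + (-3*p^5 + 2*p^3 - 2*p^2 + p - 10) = -6*p^5 - 3*p^4 + 5*p^3 + 2*p^2 - 5*p - 6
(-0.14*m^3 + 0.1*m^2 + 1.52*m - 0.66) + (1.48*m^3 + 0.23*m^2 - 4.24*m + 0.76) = 1.34*m^3 + 0.33*m^2 - 2.72*m + 0.1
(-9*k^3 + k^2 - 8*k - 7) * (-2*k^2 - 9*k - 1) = 18*k^5 + 79*k^4 + 16*k^3 + 85*k^2 + 71*k + 7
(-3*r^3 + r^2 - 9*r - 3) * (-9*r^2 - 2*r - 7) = 27*r^5 - 3*r^4 + 100*r^3 + 38*r^2 + 69*r + 21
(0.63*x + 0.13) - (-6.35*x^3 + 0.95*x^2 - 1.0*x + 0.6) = 6.35*x^3 - 0.95*x^2 + 1.63*x - 0.47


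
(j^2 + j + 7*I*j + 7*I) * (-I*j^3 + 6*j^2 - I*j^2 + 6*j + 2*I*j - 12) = -I*j^5 + 13*j^4 - 2*I*j^4 + 26*j^3 + 43*I*j^3 - 13*j^2 + 86*I*j^2 - 26*j - 42*I*j - 84*I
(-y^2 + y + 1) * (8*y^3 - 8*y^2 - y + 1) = -8*y^5 + 16*y^4 + y^3 - 10*y^2 + 1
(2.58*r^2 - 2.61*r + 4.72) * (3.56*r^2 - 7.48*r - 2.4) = 9.1848*r^4 - 28.59*r^3 + 30.134*r^2 - 29.0416*r - 11.328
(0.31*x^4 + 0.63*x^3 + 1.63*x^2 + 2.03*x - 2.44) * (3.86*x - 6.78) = 1.1966*x^5 + 0.33*x^4 + 2.0204*x^3 - 3.2156*x^2 - 23.1818*x + 16.5432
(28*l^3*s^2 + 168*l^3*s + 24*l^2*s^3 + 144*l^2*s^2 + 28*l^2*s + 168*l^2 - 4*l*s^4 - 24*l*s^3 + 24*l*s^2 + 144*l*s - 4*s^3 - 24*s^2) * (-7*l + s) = -196*l^4*s^2 - 1176*l^4*s - 140*l^3*s^3 - 840*l^3*s^2 - 196*l^3*s - 1176*l^3 + 52*l^2*s^4 + 312*l^2*s^3 - 140*l^2*s^2 - 840*l^2*s - 4*l*s^5 - 24*l*s^4 + 52*l*s^3 + 312*l*s^2 - 4*s^4 - 24*s^3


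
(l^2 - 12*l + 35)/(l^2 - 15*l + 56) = (l - 5)/(l - 8)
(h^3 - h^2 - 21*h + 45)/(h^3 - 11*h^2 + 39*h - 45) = (h + 5)/(h - 5)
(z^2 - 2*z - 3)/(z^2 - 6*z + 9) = (z + 1)/(z - 3)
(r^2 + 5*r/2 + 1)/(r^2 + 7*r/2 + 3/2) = (r + 2)/(r + 3)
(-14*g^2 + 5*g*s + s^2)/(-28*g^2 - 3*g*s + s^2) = (14*g^2 - 5*g*s - s^2)/(28*g^2 + 3*g*s - s^2)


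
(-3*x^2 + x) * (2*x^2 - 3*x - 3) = -6*x^4 + 11*x^3 + 6*x^2 - 3*x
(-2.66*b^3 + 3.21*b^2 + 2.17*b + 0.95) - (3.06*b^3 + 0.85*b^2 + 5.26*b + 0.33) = -5.72*b^3 + 2.36*b^2 - 3.09*b + 0.62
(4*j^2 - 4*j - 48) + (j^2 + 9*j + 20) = 5*j^2 + 5*j - 28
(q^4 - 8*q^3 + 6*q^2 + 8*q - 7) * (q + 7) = q^5 - q^4 - 50*q^3 + 50*q^2 + 49*q - 49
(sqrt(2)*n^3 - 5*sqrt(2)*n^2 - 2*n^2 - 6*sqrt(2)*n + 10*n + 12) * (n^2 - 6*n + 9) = sqrt(2)*n^5 - 11*sqrt(2)*n^4 - 2*n^4 + 22*n^3 + 33*sqrt(2)*n^3 - 66*n^2 - 9*sqrt(2)*n^2 - 54*sqrt(2)*n + 18*n + 108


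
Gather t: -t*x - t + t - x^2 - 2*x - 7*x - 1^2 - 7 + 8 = -t*x - x^2 - 9*x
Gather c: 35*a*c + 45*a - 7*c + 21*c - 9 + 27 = 45*a + c*(35*a + 14) + 18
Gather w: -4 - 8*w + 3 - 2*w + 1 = -10*w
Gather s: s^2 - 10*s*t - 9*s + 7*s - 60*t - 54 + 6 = s^2 + s*(-10*t - 2) - 60*t - 48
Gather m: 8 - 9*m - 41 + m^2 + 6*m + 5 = m^2 - 3*m - 28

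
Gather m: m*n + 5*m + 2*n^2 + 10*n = m*(n + 5) + 2*n^2 + 10*n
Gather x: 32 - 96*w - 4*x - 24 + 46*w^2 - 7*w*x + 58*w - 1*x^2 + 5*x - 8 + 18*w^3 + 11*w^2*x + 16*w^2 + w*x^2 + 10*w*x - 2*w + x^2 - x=18*w^3 + 62*w^2 + w*x^2 - 40*w + x*(11*w^2 + 3*w)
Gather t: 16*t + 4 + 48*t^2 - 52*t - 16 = 48*t^2 - 36*t - 12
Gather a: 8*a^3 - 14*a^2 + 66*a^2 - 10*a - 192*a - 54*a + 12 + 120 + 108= 8*a^3 + 52*a^2 - 256*a + 240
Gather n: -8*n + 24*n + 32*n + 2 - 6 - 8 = 48*n - 12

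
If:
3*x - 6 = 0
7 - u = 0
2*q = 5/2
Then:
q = 5/4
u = 7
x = 2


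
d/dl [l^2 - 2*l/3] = 2*l - 2/3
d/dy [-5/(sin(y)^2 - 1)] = 10*sin(y)/cos(y)^3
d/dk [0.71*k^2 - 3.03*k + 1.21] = 1.42*k - 3.03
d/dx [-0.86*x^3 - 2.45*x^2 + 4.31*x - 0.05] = -2.58*x^2 - 4.9*x + 4.31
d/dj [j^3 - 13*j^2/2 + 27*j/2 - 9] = 3*j^2 - 13*j + 27/2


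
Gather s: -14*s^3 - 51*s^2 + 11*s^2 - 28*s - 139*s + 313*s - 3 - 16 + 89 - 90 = -14*s^3 - 40*s^2 + 146*s - 20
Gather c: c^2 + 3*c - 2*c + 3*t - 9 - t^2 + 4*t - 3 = c^2 + c - t^2 + 7*t - 12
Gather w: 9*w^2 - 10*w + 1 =9*w^2 - 10*w + 1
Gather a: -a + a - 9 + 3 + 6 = 0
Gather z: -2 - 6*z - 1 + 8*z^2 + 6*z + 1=8*z^2 - 2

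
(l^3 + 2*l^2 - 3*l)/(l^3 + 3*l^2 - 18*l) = (l^2 + 2*l - 3)/(l^2 + 3*l - 18)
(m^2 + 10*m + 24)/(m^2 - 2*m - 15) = (m^2 + 10*m + 24)/(m^2 - 2*m - 15)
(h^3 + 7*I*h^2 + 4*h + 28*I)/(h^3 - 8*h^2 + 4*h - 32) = (h + 7*I)/(h - 8)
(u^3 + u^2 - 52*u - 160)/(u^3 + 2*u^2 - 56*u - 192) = (u + 5)/(u + 6)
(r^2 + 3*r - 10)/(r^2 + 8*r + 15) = (r - 2)/(r + 3)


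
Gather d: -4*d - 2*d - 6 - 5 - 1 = -6*d - 12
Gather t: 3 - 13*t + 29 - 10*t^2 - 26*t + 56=-10*t^2 - 39*t + 88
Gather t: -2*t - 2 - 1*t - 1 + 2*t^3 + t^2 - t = 2*t^3 + t^2 - 4*t - 3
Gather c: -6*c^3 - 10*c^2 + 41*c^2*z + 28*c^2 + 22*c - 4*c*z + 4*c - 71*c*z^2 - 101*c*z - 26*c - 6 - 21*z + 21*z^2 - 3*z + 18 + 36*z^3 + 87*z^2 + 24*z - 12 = -6*c^3 + c^2*(41*z + 18) + c*(-71*z^2 - 105*z) + 36*z^3 + 108*z^2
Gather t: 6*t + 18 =6*t + 18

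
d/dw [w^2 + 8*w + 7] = 2*w + 8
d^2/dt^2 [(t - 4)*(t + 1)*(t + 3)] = 6*t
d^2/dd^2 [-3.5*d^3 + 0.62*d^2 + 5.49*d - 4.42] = 1.24 - 21.0*d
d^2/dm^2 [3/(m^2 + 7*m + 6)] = 6*(-m^2 - 7*m + (2*m + 7)^2 - 6)/(m^2 + 7*m + 6)^3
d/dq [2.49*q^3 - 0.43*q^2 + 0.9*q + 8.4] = 7.47*q^2 - 0.86*q + 0.9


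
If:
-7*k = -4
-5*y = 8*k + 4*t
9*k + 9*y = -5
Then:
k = 4/7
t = 67/252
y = -71/63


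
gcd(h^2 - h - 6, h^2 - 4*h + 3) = h - 3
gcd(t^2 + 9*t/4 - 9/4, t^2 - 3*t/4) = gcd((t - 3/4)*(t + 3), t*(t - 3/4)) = t - 3/4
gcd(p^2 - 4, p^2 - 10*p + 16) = p - 2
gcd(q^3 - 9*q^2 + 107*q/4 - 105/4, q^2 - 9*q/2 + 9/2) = q - 3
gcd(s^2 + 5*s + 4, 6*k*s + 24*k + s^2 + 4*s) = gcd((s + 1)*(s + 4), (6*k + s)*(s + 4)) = s + 4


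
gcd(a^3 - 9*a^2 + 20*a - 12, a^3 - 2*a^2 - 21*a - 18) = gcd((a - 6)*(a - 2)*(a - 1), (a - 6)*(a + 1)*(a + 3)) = a - 6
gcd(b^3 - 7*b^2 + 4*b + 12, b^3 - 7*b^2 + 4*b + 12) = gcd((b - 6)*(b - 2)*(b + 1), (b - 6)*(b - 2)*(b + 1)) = b^3 - 7*b^2 + 4*b + 12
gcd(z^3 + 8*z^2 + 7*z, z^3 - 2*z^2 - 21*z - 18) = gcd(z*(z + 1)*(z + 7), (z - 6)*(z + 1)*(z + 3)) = z + 1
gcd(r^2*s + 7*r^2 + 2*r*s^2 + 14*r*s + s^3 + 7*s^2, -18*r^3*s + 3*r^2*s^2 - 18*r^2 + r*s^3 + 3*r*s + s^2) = 1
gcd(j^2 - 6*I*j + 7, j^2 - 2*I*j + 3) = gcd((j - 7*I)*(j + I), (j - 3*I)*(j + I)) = j + I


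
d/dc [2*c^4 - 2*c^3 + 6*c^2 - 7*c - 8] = 8*c^3 - 6*c^2 + 12*c - 7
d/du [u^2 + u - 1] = 2*u + 1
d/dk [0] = 0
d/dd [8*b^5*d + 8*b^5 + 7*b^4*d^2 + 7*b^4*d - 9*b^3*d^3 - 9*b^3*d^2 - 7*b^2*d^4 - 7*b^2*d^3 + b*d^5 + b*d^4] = b*(8*b^4 + 14*b^3*d + 7*b^3 - 27*b^2*d^2 - 18*b^2*d - 28*b*d^3 - 21*b*d^2 + 5*d^4 + 4*d^3)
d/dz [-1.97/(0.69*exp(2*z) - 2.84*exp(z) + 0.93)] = (2.7186*exp(z) - 5.5948)*exp(z)/(0.69*exp(2*z) - 2.84*exp(z) + 0.93)^2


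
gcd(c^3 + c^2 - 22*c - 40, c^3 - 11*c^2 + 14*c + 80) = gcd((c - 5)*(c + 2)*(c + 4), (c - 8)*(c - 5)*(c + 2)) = c^2 - 3*c - 10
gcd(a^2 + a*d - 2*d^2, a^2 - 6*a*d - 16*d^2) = a + 2*d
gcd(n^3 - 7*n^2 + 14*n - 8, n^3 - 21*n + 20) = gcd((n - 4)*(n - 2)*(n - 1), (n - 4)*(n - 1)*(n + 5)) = n^2 - 5*n + 4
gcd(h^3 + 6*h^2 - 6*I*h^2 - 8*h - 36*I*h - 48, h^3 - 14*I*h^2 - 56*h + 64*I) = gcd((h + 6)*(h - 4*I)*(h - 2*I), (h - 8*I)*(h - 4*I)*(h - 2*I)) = h^2 - 6*I*h - 8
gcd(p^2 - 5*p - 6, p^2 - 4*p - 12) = p - 6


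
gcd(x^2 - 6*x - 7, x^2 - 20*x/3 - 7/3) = x - 7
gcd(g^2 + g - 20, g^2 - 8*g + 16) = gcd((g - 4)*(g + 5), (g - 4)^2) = g - 4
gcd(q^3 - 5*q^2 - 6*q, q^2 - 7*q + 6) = q - 6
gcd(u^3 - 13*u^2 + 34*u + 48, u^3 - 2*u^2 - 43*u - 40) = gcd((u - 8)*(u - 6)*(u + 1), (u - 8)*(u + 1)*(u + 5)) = u^2 - 7*u - 8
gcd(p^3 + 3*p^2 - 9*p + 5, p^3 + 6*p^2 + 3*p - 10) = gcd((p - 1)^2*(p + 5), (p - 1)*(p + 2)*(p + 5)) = p^2 + 4*p - 5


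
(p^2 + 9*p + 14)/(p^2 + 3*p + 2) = (p + 7)/(p + 1)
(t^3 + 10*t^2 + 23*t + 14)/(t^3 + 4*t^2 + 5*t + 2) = (t + 7)/(t + 1)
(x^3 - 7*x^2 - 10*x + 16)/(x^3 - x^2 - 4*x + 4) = (x - 8)/(x - 2)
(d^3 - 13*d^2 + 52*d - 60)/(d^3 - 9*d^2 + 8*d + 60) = (d - 2)/(d + 2)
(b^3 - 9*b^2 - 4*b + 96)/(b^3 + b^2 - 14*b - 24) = (b - 8)/(b + 2)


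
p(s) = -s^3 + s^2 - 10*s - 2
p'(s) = -3*s^2 + 2*s - 10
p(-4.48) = 152.79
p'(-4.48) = -79.17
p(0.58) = -7.66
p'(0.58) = -9.85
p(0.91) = -11.03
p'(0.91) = -10.66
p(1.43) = -17.18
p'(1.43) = -13.27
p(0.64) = -8.25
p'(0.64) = -9.95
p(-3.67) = 97.60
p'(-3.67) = -57.75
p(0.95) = -11.45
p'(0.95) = -10.81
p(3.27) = -58.97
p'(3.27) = -35.54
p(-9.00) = 898.00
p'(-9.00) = -271.00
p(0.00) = -2.00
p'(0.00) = -10.00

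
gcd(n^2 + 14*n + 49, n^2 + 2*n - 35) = n + 7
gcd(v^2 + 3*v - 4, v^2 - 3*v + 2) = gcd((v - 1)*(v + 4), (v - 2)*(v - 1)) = v - 1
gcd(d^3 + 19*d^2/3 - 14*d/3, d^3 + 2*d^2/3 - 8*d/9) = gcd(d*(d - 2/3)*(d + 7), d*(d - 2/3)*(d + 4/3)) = d^2 - 2*d/3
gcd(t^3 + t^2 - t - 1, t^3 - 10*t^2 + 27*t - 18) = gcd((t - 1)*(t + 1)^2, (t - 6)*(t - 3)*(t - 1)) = t - 1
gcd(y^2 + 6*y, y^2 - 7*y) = y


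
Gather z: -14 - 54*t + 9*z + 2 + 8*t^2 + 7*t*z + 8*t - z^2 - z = 8*t^2 - 46*t - z^2 + z*(7*t + 8) - 12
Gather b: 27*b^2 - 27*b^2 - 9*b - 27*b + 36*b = 0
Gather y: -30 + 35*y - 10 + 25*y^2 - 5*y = 25*y^2 + 30*y - 40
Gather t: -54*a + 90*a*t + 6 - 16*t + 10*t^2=-54*a + 10*t^2 + t*(90*a - 16) + 6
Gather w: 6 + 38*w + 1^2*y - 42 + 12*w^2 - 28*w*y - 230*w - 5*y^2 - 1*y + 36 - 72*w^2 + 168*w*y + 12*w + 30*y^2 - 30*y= -60*w^2 + w*(140*y - 180) + 25*y^2 - 30*y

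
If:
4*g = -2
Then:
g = -1/2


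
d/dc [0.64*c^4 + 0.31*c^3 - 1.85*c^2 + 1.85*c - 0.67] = 2.56*c^3 + 0.93*c^2 - 3.7*c + 1.85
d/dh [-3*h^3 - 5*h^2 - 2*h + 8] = -9*h^2 - 10*h - 2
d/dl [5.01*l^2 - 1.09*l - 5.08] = 10.02*l - 1.09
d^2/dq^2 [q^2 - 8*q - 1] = 2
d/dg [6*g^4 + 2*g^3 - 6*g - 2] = 24*g^3 + 6*g^2 - 6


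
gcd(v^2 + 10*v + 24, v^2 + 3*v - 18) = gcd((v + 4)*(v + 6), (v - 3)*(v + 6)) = v + 6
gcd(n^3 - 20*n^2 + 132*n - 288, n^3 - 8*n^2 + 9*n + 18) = n - 6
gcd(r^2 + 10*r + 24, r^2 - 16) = r + 4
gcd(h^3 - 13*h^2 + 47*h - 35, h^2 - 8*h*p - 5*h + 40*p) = h - 5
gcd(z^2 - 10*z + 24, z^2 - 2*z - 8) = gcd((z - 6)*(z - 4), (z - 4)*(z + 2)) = z - 4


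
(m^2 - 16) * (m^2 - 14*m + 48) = m^4 - 14*m^3 + 32*m^2 + 224*m - 768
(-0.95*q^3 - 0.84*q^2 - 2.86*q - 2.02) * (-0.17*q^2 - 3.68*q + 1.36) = 0.1615*q^5 + 3.6388*q^4 + 2.2854*q^3 + 9.7258*q^2 + 3.544*q - 2.7472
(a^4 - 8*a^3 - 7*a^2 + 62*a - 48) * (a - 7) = a^5 - 15*a^4 + 49*a^3 + 111*a^2 - 482*a + 336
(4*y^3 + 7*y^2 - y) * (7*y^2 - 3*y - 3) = 28*y^5 + 37*y^4 - 40*y^3 - 18*y^2 + 3*y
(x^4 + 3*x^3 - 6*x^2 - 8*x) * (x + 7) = x^5 + 10*x^4 + 15*x^3 - 50*x^2 - 56*x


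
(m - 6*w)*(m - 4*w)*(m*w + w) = m^3*w - 10*m^2*w^2 + m^2*w + 24*m*w^3 - 10*m*w^2 + 24*w^3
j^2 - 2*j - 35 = (j - 7)*(j + 5)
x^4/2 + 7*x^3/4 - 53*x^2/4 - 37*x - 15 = (x/2 + 1)*(x - 5)*(x + 1/2)*(x + 6)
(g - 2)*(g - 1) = g^2 - 3*g + 2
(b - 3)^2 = b^2 - 6*b + 9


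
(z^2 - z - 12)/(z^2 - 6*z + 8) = (z + 3)/(z - 2)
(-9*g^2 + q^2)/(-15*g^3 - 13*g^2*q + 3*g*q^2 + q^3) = (3*g + q)/(5*g^2 + 6*g*q + q^2)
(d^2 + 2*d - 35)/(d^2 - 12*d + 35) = (d + 7)/(d - 7)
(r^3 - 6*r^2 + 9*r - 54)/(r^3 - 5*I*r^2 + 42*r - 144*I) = (r^2 + 3*r*(-2 + I) - 18*I)/(r^2 - 2*I*r + 48)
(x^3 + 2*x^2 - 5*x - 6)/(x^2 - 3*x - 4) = (x^2 + x - 6)/(x - 4)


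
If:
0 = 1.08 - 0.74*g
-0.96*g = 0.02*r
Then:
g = 1.46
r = -70.05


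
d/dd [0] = 0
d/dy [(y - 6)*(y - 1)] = 2*y - 7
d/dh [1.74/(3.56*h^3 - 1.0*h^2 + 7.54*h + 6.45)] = (-18.5832*h^2 + 3.48*h - 13.1196)/(3.56*h^3 - 1.0*h^2 + 7.54*h + 6.45)^2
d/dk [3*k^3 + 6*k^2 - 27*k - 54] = 9*k^2 + 12*k - 27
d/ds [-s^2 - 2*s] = -2*s - 2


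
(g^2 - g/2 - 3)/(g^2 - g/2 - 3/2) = (-2*g^2 + g + 6)/(-2*g^2 + g + 3)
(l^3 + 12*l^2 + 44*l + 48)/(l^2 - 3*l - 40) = (l^3 + 12*l^2 + 44*l + 48)/(l^2 - 3*l - 40)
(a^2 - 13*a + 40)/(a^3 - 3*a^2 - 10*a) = (a - 8)/(a*(a + 2))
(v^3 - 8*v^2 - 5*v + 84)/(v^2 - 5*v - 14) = (v^2 - v - 12)/(v + 2)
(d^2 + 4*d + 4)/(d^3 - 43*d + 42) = (d^2 + 4*d + 4)/(d^3 - 43*d + 42)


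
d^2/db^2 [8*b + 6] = 0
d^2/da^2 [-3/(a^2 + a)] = 6*(a*(a + 1) - (2*a + 1)^2)/(a^3*(a + 1)^3)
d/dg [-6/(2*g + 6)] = 3/(g + 3)^2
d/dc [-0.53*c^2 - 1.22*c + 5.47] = -1.06*c - 1.22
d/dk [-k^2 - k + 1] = -2*k - 1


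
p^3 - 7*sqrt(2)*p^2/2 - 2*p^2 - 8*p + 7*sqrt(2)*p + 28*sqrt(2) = (p - 4)*(p + 2)*(p - 7*sqrt(2)/2)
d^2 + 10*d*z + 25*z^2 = (d + 5*z)^2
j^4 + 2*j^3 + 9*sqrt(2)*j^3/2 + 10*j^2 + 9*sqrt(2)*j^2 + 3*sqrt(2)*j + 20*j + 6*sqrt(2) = (j + 2)*(j + sqrt(2)/2)*(j + sqrt(2))*(j + 3*sqrt(2))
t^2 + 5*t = t*(t + 5)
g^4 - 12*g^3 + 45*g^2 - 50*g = g*(g - 5)^2*(g - 2)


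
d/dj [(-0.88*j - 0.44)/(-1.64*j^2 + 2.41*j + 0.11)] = (-1.4432*j^2 - 1.4432*j + 0.9636)/(2.6896*j^4 - 7.9048*j^3 + 5.4473*j^2 + 0.5302*j + 0.0121)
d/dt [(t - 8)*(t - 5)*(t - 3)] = 3*t^2 - 32*t + 79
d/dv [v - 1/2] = 1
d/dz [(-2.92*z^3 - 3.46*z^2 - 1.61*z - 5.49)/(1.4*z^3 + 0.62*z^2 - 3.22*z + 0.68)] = (-1.77635683940025e-15*z^5 + 3.0336*z^4 + 23.3128*z^3 + 29.2406*z^2 + 2.102*z - 18.7726)/(1.96*z^6 + 1.736*z^5 - 8.6316*z^4 - 2.0888*z^3 + 11.2116*z^2 - 4.3792*z + 0.4624)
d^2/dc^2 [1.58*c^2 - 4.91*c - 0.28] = 3.16000000000000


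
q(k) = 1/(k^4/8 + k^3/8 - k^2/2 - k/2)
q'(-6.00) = 0.01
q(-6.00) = 0.01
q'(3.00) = -0.24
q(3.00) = 0.13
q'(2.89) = -0.32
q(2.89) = 0.16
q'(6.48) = -0.00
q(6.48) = 0.00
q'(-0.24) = 30.36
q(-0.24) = 11.13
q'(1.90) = -33.03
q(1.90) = -3.72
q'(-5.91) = 0.01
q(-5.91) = 0.01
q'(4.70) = -0.01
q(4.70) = 0.02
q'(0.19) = 53.63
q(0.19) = -8.93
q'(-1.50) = -5.80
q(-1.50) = -6.10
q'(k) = (-k^3/2 - 3*k^2/8 + k + 1/2)/(k^4/8 + k^3/8 - k^2/2 - k/2)^2 = 8*(-4*k^3 - 3*k^2 + 8*k + 4)/(k^2*(k^3 + k^2 - 4*k - 4)^2)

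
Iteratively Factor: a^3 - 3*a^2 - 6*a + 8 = (a + 2)*(a^2 - 5*a + 4) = (a - 4)*(a + 2)*(a - 1)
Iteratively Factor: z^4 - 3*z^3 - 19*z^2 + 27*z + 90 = (z - 5)*(z^3 + 2*z^2 - 9*z - 18) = (z - 5)*(z + 3)*(z^2 - z - 6) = (z - 5)*(z + 2)*(z + 3)*(z - 3)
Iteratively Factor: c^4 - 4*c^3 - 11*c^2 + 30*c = (c - 2)*(c^3 - 2*c^2 - 15*c) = (c - 5)*(c - 2)*(c^2 + 3*c) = (c - 5)*(c - 2)*(c + 3)*(c)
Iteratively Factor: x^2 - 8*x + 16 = (x - 4)*(x - 4)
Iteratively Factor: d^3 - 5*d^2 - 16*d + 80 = (d - 5)*(d^2 - 16) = (d - 5)*(d - 4)*(d + 4)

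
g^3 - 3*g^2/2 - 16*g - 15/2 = (g - 5)*(g + 1/2)*(g + 3)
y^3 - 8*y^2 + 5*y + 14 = (y - 7)*(y - 2)*(y + 1)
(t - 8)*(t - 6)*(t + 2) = t^3 - 12*t^2 + 20*t + 96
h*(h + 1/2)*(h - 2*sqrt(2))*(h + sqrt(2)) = h^4 - sqrt(2)*h^3 + h^3/2 - 4*h^2 - sqrt(2)*h^2/2 - 2*h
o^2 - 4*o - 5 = (o - 5)*(o + 1)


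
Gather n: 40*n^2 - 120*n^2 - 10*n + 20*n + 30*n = -80*n^2 + 40*n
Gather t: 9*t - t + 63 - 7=8*t + 56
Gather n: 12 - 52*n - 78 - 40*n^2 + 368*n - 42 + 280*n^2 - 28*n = 240*n^2 + 288*n - 108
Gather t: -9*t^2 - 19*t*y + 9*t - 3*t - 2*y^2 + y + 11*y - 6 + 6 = -9*t^2 + t*(6 - 19*y) - 2*y^2 + 12*y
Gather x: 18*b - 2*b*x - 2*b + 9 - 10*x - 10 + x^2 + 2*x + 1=16*b + x^2 + x*(-2*b - 8)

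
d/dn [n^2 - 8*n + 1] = 2*n - 8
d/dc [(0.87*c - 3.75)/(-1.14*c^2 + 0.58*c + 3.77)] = (0.9918*c^2 - 8.55*c + 5.4549)/(1.2996*c^4 - 1.3224*c^3 - 8.2592*c^2 + 4.3732*c + 14.2129)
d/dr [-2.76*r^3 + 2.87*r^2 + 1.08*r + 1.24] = -8.28*r^2 + 5.74*r + 1.08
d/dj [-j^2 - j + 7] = -2*j - 1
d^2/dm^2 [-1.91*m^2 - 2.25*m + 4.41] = -3.82000000000000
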